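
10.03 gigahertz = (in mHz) 1.003e+13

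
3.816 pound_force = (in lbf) 3.816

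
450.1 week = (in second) 2.722e+08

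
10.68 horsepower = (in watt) 7964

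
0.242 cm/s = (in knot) 0.004704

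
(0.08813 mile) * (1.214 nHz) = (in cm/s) 1.722e-05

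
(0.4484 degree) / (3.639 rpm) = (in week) 3.396e-08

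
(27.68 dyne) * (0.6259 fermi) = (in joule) 1.732e-19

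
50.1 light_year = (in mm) 4.74e+20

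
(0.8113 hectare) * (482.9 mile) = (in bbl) 3.966e+10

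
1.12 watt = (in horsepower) 0.001502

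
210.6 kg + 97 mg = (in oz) 7429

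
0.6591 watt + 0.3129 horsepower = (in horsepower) 0.3138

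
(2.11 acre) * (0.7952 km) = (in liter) 6.79e+09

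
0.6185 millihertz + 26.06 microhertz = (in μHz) 644.6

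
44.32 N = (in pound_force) 9.964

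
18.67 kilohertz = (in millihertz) 1.867e+07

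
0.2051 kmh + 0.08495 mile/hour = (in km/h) 0.3418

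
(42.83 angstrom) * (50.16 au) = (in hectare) 3.214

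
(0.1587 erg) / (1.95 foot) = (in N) 2.67e-08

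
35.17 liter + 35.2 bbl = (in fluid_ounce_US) 1.904e+05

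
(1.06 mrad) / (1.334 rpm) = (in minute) 0.0001265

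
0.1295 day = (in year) 0.0003548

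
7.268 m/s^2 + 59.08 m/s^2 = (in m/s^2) 66.35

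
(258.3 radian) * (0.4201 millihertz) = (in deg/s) 6.217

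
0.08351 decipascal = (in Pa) 0.008351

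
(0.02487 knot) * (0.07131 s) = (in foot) 0.002993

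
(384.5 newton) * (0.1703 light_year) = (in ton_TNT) 1.481e+08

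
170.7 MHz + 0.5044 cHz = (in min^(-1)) 1.024e+10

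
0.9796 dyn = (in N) 9.796e-06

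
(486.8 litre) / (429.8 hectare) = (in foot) 3.716e-07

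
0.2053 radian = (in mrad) 205.3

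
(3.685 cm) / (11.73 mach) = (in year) 2.926e-13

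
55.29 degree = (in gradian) 61.43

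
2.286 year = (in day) 834.4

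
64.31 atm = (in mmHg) 4.888e+04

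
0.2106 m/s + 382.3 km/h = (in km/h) 383.1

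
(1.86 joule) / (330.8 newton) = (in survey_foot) 0.01845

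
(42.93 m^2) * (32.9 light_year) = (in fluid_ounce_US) 4.518e+23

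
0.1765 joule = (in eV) 1.102e+18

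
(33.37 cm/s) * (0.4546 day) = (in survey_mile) 8.144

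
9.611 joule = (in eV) 5.999e+19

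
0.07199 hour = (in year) 8.218e-06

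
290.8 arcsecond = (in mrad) 1.41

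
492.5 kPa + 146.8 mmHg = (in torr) 3841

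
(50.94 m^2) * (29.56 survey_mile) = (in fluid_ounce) 8.194e+10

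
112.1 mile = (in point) 5.114e+08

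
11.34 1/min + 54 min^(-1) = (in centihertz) 108.9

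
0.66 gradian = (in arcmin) 35.64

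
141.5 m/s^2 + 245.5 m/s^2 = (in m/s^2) 387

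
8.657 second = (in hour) 0.002405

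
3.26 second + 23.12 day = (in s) 1.998e+06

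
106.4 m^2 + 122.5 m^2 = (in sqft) 2464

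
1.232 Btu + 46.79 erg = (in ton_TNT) 3.107e-07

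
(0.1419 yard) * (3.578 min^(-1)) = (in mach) 2.272e-05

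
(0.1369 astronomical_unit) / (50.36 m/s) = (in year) 12.9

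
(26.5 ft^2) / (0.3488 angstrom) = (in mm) 7.058e+13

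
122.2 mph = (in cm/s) 5463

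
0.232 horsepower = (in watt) 173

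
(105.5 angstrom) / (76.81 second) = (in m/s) 1.374e-10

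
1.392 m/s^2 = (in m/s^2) 1.392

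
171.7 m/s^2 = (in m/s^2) 171.7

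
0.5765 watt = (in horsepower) 0.0007731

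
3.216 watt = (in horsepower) 0.004313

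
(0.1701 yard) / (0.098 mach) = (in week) 7.707e-09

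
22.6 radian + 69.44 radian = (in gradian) 5859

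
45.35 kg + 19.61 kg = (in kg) 64.96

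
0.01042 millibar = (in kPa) 0.001042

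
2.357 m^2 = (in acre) 0.0005824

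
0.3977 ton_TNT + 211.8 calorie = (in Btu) 1.577e+06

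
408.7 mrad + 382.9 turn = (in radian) 2406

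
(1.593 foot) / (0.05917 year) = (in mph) 5.821e-07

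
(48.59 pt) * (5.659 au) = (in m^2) 1.451e+10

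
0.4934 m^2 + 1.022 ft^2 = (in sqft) 6.333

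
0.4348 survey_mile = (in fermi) 6.997e+17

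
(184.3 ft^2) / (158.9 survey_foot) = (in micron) 3.535e+05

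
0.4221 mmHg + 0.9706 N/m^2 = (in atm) 0.000565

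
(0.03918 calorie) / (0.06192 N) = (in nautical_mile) 0.00143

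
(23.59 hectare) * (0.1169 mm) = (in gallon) 7285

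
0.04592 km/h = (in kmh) 0.04592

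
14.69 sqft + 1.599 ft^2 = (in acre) 0.0003739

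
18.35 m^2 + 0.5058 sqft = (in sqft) 198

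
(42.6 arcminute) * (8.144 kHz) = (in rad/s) 100.9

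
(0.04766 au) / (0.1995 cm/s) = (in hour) 9.927e+08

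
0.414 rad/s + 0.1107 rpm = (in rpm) 4.064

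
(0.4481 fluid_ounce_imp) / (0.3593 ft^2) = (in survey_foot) 0.001251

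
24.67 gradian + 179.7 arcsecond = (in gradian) 24.73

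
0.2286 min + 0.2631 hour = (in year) 3.047e-05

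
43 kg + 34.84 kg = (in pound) 171.6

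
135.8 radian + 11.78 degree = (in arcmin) 4.676e+05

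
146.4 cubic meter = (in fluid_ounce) 4.95e+06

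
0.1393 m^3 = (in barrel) 0.8762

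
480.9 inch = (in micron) 1.221e+07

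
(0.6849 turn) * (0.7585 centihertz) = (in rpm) 0.3117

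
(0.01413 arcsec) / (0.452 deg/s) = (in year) 2.754e-13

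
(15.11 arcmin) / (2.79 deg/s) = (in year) 2.862e-09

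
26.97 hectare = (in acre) 66.64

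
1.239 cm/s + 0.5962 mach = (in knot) 394.6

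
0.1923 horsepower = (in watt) 143.4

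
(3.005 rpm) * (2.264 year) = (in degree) 1.287e+09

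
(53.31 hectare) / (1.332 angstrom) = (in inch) 1.576e+17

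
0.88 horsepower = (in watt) 656.2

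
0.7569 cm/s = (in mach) 2.223e-05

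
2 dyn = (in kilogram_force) 2.039e-06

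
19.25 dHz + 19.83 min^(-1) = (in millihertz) 2256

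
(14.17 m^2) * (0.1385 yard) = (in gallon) 474.1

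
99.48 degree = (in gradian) 110.5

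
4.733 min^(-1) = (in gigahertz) 7.888e-11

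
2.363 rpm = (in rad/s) 0.2475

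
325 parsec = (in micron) 1.003e+25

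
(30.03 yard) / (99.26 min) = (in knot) 0.008962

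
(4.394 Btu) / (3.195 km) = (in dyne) 1.451e+05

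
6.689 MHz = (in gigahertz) 0.006689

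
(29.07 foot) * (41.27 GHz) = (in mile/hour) 8.18e+11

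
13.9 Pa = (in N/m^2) 13.9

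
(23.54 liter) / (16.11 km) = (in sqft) 1.573e-05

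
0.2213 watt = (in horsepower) 0.0002968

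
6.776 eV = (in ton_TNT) 2.595e-28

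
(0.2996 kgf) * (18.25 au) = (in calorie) 1.917e+12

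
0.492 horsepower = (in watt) 366.9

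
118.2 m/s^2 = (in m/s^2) 118.2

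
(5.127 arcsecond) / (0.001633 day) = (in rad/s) 1.762e-07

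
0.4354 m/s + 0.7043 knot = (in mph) 1.784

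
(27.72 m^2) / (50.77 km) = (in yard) 0.0005971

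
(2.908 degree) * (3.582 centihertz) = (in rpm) 0.01736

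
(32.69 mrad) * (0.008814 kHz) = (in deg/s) 16.51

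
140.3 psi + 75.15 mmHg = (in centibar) 977.4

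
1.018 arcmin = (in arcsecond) 61.08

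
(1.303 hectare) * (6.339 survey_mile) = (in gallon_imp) 2.924e+10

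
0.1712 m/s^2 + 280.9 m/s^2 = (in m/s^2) 281.1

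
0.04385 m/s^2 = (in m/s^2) 0.04385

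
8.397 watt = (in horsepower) 0.01126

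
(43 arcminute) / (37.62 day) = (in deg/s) 2.205e-07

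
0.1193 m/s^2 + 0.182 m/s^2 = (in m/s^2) 0.3013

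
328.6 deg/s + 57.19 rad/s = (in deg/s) 3605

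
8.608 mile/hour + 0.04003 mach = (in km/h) 62.92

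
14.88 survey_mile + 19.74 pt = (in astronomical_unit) 1.601e-07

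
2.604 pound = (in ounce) 41.66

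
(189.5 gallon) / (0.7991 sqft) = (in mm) 9663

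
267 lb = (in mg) 1.211e+08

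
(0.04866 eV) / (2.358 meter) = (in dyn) 3.306e-16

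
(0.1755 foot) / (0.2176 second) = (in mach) 0.000722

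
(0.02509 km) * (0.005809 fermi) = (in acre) 3.602e-20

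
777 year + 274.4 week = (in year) 782.3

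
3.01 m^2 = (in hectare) 0.000301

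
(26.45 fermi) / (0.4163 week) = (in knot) 2.042e-19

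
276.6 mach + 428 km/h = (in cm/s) 9.43e+06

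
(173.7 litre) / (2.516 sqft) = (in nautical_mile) 0.0004013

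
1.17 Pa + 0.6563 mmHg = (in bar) 0.0008867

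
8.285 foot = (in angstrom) 2.525e+10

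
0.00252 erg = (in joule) 2.52e-10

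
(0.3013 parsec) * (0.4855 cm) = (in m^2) 4.514e+13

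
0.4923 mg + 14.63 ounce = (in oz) 14.63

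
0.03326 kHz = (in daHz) 3.326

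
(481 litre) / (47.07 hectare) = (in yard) 1.118e-06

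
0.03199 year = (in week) 1.668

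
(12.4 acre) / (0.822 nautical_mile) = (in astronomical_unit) 2.203e-10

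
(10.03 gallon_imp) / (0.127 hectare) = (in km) 3.59e-08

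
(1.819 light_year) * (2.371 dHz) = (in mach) 1.198e+13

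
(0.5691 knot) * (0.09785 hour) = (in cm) 1.031e+04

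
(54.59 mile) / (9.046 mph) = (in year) 0.0006889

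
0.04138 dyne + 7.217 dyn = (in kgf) 7.401e-06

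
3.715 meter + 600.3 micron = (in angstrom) 3.716e+10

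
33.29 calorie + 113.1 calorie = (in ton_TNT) 1.464e-07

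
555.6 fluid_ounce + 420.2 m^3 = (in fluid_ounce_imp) 1.479e+07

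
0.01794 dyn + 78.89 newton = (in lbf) 17.74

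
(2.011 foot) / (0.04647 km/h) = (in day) 0.0005496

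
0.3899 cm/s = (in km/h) 0.01404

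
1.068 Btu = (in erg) 1.127e+10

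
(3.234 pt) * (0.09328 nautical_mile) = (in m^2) 0.1971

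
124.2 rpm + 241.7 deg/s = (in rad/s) 17.22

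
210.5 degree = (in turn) 0.5847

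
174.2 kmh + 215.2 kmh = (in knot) 210.3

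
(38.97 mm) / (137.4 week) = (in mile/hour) 1.049e-09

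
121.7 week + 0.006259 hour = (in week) 121.7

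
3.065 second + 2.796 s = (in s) 5.861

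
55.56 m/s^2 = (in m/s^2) 55.56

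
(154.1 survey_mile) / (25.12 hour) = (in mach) 0.008054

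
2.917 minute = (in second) 175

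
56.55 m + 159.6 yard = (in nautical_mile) 0.1093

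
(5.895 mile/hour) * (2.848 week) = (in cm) 4.539e+08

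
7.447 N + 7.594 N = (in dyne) 1.504e+06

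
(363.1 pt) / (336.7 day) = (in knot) 8.559e-09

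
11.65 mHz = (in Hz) 0.01165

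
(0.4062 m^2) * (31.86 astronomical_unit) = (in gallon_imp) 4.259e+14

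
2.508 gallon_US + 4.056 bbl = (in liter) 654.3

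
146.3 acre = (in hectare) 59.21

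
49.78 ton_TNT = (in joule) 2.083e+11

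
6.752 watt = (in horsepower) 0.009055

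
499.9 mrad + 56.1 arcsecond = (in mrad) 500.2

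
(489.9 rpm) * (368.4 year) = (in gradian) 3.794e+13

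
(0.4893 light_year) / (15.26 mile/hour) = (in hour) 1.885e+11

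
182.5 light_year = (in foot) 5.665e+18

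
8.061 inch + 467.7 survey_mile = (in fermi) 7.527e+20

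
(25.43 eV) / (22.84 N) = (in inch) 7.023e-18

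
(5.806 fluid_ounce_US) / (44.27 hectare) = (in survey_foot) 1.272e-09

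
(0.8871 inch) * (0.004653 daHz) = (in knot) 0.002038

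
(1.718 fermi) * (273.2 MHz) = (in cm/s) 4.694e-05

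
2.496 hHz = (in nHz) 2.496e+11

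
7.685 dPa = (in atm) 7.585e-06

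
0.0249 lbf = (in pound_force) 0.0249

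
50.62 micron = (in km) 5.062e-08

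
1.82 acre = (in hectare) 0.7365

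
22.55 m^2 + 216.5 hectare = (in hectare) 216.5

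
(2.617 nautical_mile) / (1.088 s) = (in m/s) 4455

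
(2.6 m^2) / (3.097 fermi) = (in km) 8.395e+11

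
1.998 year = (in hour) 1.75e+04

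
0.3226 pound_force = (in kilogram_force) 0.1463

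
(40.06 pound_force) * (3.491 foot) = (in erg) 1.896e+09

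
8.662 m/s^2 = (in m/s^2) 8.662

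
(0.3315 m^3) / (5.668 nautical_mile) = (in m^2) 3.158e-05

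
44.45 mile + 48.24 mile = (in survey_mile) 92.69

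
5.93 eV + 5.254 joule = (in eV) 3.279e+19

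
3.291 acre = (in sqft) 1.434e+05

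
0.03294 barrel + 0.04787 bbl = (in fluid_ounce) 434.4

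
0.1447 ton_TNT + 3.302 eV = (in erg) 6.054e+15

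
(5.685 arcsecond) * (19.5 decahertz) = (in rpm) 0.05132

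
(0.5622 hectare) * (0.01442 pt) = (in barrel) 0.1799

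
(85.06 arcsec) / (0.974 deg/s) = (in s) 0.02426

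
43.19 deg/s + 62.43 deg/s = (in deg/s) 105.6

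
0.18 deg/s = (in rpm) 0.03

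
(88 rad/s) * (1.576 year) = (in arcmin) 1.504e+13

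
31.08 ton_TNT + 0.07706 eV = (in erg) 1.3e+18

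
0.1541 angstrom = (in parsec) 4.994e-28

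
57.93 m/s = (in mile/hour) 129.6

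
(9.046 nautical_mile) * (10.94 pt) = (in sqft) 696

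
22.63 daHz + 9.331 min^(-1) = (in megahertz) 0.0002265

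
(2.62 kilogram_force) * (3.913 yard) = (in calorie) 21.97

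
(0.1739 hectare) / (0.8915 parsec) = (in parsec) 2.049e-30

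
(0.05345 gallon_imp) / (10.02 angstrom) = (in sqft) 2.61e+06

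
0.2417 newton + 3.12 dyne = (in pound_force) 0.05434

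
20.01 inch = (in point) 1441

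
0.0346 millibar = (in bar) 3.46e-05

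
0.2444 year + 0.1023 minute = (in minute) 1.285e+05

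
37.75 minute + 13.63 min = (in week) 0.005097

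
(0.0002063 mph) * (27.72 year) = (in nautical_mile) 43.53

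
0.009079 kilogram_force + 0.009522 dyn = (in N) 0.08903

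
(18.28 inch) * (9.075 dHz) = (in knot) 0.8191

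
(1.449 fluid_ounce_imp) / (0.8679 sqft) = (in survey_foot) 0.001675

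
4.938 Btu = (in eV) 3.252e+22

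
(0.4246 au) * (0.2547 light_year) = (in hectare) 1.531e+22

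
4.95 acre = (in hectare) 2.003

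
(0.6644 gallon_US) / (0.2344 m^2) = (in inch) 0.4224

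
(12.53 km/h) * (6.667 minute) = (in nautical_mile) 0.7518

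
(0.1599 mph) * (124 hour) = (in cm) 3.191e+06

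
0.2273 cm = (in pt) 6.443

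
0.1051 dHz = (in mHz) 10.51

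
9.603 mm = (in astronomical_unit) 6.419e-14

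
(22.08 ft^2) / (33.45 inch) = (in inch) 95.05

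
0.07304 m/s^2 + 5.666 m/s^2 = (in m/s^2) 5.739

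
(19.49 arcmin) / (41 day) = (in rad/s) 1.6e-09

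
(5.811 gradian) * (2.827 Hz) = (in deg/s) 14.78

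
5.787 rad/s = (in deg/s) 331.6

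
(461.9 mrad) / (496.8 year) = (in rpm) 2.815e-10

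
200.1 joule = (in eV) 1.249e+21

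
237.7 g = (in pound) 0.524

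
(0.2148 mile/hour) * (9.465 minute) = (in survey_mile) 0.03388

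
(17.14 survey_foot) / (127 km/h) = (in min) 0.002468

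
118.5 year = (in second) 3.737e+09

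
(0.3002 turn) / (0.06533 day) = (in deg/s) 0.01915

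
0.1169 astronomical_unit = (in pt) 4.957e+13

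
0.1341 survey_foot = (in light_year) 4.32e-18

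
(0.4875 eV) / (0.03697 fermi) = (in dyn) 211.3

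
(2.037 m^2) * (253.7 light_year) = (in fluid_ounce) 1.653e+23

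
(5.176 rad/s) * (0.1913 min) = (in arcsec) 1.225e+07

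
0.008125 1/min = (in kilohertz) 1.354e-07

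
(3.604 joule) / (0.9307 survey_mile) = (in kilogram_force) 0.0002454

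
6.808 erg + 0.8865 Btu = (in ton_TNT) 2.235e-07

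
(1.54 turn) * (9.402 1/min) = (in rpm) 14.48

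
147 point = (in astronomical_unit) 3.467e-13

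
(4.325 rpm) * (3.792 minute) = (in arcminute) 3.542e+05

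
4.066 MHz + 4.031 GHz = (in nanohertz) 4.035e+18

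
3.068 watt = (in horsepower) 0.004114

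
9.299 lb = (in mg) 4.218e+06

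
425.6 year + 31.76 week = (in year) 426.2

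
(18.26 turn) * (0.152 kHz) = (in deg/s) 9.992e+05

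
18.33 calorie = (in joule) 76.69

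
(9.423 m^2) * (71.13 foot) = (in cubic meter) 204.3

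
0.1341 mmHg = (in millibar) 0.1788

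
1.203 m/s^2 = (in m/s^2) 1.203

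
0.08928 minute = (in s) 5.357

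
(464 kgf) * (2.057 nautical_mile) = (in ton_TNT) 0.004143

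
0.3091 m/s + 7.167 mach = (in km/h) 8786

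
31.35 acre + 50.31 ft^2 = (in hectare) 12.69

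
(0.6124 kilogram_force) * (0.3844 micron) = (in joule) 2.309e-06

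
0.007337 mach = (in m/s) 2.498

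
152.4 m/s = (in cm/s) 1.524e+04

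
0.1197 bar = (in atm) 0.1181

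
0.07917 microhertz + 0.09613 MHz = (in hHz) 961.3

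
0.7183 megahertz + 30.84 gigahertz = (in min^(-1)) 1.85e+12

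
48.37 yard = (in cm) 4423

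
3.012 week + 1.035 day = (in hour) 530.9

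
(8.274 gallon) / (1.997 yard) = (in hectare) 1.715e-06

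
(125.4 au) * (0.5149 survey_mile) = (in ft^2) 1.673e+17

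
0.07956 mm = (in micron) 79.56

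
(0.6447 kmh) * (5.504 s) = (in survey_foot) 3.234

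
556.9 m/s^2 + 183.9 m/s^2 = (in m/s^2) 740.8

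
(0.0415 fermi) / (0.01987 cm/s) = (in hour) 5.802e-17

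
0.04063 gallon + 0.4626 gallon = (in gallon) 0.5032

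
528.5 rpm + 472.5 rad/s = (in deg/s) 3.024e+04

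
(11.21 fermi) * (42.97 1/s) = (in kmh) 1.734e-12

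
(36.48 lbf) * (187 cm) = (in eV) 1.894e+21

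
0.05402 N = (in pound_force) 0.01214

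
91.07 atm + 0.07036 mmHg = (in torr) 6.921e+04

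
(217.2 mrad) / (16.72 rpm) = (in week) 2.051e-07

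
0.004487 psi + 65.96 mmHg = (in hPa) 88.25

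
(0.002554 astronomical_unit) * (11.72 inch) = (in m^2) 1.137e+08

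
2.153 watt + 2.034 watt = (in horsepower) 0.005615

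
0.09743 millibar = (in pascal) 9.743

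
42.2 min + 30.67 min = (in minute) 72.87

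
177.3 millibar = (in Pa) 1.773e+04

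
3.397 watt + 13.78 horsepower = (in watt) 1.028e+04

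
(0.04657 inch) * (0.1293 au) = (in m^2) 2.288e+07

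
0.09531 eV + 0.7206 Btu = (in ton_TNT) 1.817e-07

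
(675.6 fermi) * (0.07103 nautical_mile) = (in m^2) 8.887e-11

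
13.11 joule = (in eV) 8.183e+19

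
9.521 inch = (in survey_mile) 0.0001503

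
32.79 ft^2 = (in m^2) 3.046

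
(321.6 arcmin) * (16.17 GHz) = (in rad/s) 1.513e+09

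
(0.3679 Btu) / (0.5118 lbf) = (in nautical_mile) 0.09206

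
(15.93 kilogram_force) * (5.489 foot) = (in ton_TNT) 6.247e-08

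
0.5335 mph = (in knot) 0.4636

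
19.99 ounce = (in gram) 566.7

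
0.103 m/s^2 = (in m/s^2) 0.103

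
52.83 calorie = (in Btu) 0.2095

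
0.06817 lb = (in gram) 30.92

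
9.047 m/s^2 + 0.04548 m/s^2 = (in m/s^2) 9.092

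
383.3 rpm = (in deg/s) 2300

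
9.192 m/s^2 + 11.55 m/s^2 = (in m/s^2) 20.74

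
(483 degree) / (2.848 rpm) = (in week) 4.674e-05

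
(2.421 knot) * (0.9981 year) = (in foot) 1.286e+08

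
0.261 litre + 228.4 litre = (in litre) 228.7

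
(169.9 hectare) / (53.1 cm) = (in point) 9.07e+09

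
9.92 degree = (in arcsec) 3.571e+04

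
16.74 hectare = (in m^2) 1.674e+05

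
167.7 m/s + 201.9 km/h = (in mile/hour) 500.6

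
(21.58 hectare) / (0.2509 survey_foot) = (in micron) 2.822e+12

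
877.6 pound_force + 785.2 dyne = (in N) 3904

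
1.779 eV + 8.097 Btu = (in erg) 8.543e+10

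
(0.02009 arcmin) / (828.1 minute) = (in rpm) 1.123e-09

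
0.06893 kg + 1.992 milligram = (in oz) 2.432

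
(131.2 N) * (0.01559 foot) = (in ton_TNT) 1.49e-10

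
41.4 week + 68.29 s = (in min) 4.173e+05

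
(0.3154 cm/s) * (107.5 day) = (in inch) 1.153e+06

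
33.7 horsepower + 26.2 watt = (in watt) 2.516e+04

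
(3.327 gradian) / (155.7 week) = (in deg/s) 3.18e-08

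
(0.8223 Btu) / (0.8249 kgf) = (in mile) 0.06664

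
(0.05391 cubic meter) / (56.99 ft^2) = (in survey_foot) 0.03341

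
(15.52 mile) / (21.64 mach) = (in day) 3.923e-05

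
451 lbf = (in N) 2006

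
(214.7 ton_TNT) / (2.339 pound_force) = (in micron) 8.634e+16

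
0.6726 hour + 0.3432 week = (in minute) 3500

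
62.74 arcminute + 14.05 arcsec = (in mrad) 18.32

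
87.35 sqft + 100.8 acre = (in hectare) 40.79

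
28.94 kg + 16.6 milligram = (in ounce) 1021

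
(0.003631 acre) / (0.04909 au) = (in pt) 5.672e-06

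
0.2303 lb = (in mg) 1.045e+05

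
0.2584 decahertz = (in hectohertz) 0.02584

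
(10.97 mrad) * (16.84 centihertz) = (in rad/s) 0.001847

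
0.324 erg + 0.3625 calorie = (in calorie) 0.3625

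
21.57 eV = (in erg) 3.456e-11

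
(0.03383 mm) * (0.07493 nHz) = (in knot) 4.927e-15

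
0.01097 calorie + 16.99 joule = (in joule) 17.04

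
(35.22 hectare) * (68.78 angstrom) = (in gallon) 0.6399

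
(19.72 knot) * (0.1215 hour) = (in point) 1.258e+07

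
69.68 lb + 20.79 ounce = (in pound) 70.98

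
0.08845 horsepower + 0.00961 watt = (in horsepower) 0.08846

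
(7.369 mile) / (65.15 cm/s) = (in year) 0.0005772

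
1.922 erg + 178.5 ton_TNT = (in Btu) 7.079e+08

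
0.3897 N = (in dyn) 3.897e+04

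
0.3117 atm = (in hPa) 315.8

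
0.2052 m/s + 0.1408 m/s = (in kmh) 1.246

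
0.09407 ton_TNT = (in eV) 2.457e+27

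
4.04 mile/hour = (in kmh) 6.502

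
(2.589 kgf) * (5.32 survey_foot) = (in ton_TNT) 9.84e-09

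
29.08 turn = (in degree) 1.047e+04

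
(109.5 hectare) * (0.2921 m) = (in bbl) 2.012e+06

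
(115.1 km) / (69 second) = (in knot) 3243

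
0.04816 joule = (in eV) 3.006e+17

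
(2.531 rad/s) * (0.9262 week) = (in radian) 1.418e+06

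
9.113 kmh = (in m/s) 2.531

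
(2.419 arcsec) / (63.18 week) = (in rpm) 2.931e-12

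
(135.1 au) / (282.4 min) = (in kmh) 4.294e+09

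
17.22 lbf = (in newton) 76.6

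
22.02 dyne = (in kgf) 2.245e-05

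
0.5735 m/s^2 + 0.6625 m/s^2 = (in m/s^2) 1.236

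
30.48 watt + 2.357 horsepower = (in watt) 1788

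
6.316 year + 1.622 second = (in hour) 5.533e+04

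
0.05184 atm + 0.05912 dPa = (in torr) 39.4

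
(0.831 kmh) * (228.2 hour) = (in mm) 1.896e+08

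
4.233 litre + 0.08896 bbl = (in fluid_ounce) 621.4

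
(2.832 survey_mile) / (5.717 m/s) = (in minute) 13.29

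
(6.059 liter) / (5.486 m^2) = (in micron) 1104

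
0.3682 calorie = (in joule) 1.541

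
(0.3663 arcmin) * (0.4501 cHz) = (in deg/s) 2.748e-05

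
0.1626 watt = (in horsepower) 0.0002181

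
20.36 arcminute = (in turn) 0.0009426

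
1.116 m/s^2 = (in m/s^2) 1.116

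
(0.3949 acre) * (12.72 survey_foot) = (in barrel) 3.897e+04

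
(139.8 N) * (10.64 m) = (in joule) 1487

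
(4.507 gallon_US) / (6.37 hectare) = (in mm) 0.0002678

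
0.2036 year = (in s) 6.421e+06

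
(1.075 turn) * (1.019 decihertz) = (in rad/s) 0.6883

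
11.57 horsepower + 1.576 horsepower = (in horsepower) 13.15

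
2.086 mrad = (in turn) 0.000332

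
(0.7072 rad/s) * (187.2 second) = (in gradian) 8428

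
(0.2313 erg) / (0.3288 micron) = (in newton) 0.07035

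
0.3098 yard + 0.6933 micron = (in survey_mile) 0.000176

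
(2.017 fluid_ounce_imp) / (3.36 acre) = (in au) 2.817e-20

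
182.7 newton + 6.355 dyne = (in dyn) 1.827e+07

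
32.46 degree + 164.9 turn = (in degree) 5.94e+04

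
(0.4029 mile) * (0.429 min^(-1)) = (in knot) 9.012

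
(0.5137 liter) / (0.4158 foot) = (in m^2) 0.004053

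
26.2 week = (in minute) 2.641e+05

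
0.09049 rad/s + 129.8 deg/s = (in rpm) 22.5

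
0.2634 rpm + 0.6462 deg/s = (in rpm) 0.3711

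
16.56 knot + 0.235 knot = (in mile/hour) 19.33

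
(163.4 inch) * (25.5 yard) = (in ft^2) 1042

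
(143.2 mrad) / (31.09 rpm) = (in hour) 1.222e-05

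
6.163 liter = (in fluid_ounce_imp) 216.9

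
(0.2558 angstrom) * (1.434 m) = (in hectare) 3.668e-15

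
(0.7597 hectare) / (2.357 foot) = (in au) 7.069e-08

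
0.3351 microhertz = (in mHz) 0.0003351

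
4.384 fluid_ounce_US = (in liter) 0.1297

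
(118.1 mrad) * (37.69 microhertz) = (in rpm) 4.251e-05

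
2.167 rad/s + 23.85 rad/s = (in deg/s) 1491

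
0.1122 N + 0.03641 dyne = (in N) 0.1122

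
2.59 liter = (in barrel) 0.01629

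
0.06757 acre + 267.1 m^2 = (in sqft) 5818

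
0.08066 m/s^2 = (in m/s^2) 0.08066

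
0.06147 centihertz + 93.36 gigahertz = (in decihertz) 9.336e+11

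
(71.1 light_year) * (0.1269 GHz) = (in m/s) 8.536e+25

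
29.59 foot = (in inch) 355.1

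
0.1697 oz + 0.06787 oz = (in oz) 0.2376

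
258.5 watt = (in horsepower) 0.3467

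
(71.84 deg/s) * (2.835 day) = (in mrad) 3.071e+08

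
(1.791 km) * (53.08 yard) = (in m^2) 8.693e+04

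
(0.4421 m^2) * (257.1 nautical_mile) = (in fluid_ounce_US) 7.118e+09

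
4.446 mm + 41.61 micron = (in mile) 2.788e-06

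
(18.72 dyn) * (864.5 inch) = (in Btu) 3.896e-06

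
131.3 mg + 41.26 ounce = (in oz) 41.26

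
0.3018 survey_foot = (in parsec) 2.981e-18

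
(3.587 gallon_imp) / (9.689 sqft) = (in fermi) 1.812e+13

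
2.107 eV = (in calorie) 8.068e-20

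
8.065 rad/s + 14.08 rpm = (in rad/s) 9.539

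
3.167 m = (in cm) 316.7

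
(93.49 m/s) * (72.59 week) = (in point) 1.163e+13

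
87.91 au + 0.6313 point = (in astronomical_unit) 87.91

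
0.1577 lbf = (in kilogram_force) 0.07153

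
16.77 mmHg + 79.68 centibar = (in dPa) 8.192e+05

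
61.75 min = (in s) 3705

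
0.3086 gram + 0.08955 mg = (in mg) 308.7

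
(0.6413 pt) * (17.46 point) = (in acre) 3.443e-10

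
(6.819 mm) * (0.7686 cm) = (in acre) 1.295e-08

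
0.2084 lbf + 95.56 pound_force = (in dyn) 4.26e+07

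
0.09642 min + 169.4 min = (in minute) 169.5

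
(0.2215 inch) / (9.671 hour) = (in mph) 3.615e-07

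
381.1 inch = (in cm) 968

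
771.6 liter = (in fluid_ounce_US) 2.609e+04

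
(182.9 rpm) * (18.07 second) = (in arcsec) 7.139e+07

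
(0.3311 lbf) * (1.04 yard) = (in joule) 1.401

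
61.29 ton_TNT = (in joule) 2.564e+11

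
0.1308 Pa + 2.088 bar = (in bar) 2.088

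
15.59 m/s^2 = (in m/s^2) 15.59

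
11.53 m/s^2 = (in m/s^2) 11.53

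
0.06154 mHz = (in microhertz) 61.54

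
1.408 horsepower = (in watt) 1050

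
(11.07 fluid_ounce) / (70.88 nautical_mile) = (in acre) 6.163e-13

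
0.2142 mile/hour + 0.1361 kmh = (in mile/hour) 0.2988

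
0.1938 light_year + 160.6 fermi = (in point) 5.197e+18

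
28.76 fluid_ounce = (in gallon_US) 0.2247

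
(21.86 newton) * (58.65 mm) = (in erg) 1.282e+07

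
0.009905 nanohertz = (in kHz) 9.905e-15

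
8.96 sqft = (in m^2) 0.8324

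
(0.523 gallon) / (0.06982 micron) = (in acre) 7.007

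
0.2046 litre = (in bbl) 0.001287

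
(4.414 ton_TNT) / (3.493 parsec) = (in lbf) 3.852e-08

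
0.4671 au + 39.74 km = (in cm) 6.988e+12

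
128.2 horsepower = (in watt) 9.56e+04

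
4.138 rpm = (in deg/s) 24.83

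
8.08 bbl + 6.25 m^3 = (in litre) 7535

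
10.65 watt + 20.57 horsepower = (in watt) 1.535e+04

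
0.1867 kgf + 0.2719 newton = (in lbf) 0.4727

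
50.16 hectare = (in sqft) 5.399e+06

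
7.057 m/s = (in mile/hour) 15.79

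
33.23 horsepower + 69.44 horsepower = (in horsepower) 102.7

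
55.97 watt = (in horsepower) 0.07506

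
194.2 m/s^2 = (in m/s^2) 194.2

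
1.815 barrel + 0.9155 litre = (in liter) 289.5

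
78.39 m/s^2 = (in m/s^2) 78.39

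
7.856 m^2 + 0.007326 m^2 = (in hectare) 0.0007863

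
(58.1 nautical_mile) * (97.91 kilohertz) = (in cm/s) 1.054e+12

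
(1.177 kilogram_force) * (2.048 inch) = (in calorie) 0.1435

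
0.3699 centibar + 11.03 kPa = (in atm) 0.1125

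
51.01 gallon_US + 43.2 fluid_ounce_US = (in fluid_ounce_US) 6572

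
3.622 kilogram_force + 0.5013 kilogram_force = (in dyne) 4.044e+06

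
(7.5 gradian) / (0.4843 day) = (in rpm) 2.689e-05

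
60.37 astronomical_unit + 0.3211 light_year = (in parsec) 0.09874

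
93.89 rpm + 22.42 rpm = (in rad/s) 12.18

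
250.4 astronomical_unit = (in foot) 1.229e+14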